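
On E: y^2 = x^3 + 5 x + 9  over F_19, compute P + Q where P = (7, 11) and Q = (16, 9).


P != Q, so use the chord formula.
s = (y2 - y1) / (x2 - x1) = (17) / (9) mod 19 = 4
x3 = s^2 - x1 - x2 mod 19 = 4^2 - 7 - 16 = 12
y3 = s (x1 - x3) - y1 mod 19 = 4 * (7 - 12) - 11 = 7

P + Q = (12, 7)


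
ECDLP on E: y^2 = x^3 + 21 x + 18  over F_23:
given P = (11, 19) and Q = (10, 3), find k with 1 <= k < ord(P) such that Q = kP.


Enumerate multiples of P until we hit Q = (10, 3):
  1P = (11, 19)
  2P = (5, 15)
  3P = (10, 20)
  4P = (3, 19)
  5P = (9, 4)
  6P = (19, 13)
  7P = (18, 15)
  8P = (7, 5)
  9P = (0, 8)
  10P = (13, 2)
  11P = (8, 13)
  12P = (8, 10)
  13P = (13, 21)
  14P = (0, 15)
  15P = (7, 18)
  16P = (18, 8)
  17P = (19, 10)
  18P = (9, 19)
  19P = (3, 4)
  20P = (10, 3)
Match found at i = 20.

k = 20


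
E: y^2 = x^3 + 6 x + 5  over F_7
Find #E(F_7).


For each x in F_7, count y with y^2 = x^3 + 6 x + 5 mod 7:
  x = 2: RHS = 4, y in [2, 5]  -> 2 point(s)
  x = 3: RHS = 1, y in [1, 6]  -> 2 point(s)
  x = 4: RHS = 2, y in [3, 4]  -> 2 point(s)
Affine points: 6. Add the point at infinity: total = 7.

#E(F_7) = 7


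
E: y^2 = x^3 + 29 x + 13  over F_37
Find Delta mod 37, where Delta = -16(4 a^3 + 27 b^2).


4 a^3 + 27 b^2 = 4*29^3 + 27*13^2 = 97556 + 4563 = 102119
Delta = -16 * (102119) = -1633904
Delta mod 37 = 16

Delta = 16 (mod 37)


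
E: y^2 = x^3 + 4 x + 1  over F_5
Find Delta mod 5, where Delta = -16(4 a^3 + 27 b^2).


4 a^3 + 27 b^2 = 4*4^3 + 27*1^2 = 256 + 27 = 283
Delta = -16 * (283) = -4528
Delta mod 5 = 2

Delta = 2 (mod 5)


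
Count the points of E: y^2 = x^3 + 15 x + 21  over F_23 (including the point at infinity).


For each x in F_23, count y with y^2 = x^3 + 15 x + 21 mod 23:
  x = 2: RHS = 13, y in [6, 17]  -> 2 point(s)
  x = 3: RHS = 1, y in [1, 22]  -> 2 point(s)
  x = 7: RHS = 9, y in [3, 20]  -> 2 point(s)
  x = 8: RHS = 9, y in [3, 20]  -> 2 point(s)
  x = 14: RHS = 8, y in [10, 13]  -> 2 point(s)
  x = 19: RHS = 12, y in [9, 14]  -> 2 point(s)
  x = 20: RHS = 18, y in [8, 15]  -> 2 point(s)
  x = 21: RHS = 6, y in [11, 12]  -> 2 point(s)
Affine points: 16. Add the point at infinity: total = 17.

#E(F_23) = 17


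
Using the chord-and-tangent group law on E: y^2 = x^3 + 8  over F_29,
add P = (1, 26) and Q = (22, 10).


P != Q, so use the chord formula.
s = (y2 - y1) / (x2 - x1) = (13) / (21) mod 29 = 2
x3 = s^2 - x1 - x2 mod 29 = 2^2 - 1 - 22 = 10
y3 = s (x1 - x3) - y1 mod 29 = 2 * (1 - 10) - 26 = 14

P + Q = (10, 14)


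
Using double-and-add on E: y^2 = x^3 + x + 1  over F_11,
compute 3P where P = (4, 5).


k = 3 = 11_2 (binary, LSB first: 11)
Double-and-add from P = (4, 5):
  bit 0 = 1: acc = O + (4, 5) = (4, 5)
  bit 1 = 1: acc = (4, 5) + (6, 5) = (1, 6)

3P = (1, 6)


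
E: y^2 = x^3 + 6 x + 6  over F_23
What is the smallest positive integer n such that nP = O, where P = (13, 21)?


Compute successive multiples of P until we hit O:
  1P = (13, 21)
  2P = (13, 2)
  3P = O

ord(P) = 3


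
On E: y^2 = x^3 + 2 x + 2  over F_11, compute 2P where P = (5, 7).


Doubling: s = (3 x1^2 + a) / (2 y1)
s = (3*5^2 + 2) / (2*7) mod 11 = 0
x3 = s^2 - 2 x1 mod 11 = 0^2 - 2*5 = 1
y3 = s (x1 - x3) - y1 mod 11 = 0 * (5 - 1) - 7 = 4

2P = (1, 4)


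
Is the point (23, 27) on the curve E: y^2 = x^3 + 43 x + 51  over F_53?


Check whether y^2 = x^3 + 43 x + 51 (mod 53) for (x, y) = (23, 27).
LHS: y^2 = 27^2 mod 53 = 40
RHS: x^3 + 43 x + 51 = 23^3 + 43*23 + 51 mod 53 = 10
LHS != RHS

No, not on the curve


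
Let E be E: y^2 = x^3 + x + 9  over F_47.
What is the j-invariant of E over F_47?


Delta = -16(4 a^3 + 27 b^2) mod 47 = 6
-1728 * (4 a)^3 = -1728 * (4*1)^3 mod 47 = 46
j = 46 * 6^(-1) mod 47 = 39

j = 39 (mod 47)


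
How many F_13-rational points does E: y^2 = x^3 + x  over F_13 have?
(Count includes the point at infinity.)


For each x in F_13, count y with y^2 = x^3 + 1 x + 0 mod 13:
  x = 0: RHS = 0, y in [0]  -> 1 point(s)
  x = 2: RHS = 10, y in [6, 7]  -> 2 point(s)
  x = 3: RHS = 4, y in [2, 11]  -> 2 point(s)
  x = 4: RHS = 3, y in [4, 9]  -> 2 point(s)
  x = 5: RHS = 0, y in [0]  -> 1 point(s)
  x = 6: RHS = 1, y in [1, 12]  -> 2 point(s)
  x = 7: RHS = 12, y in [5, 8]  -> 2 point(s)
  x = 8: RHS = 0, y in [0]  -> 1 point(s)
  x = 9: RHS = 10, y in [6, 7]  -> 2 point(s)
  x = 10: RHS = 9, y in [3, 10]  -> 2 point(s)
  x = 11: RHS = 3, y in [4, 9]  -> 2 point(s)
Affine points: 19. Add the point at infinity: total = 20.

#E(F_13) = 20


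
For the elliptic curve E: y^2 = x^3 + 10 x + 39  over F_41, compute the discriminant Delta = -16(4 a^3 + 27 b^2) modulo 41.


4 a^3 + 27 b^2 = 4*10^3 + 27*39^2 = 4000 + 41067 = 45067
Delta = -16 * (45067) = -721072
Delta mod 41 = 36

Delta = 36 (mod 41)


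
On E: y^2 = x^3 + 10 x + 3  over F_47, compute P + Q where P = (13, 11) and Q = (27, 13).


P != Q, so use the chord formula.
s = (y2 - y1) / (x2 - x1) = (2) / (14) mod 47 = 27
x3 = s^2 - x1 - x2 mod 47 = 27^2 - 13 - 27 = 31
y3 = s (x1 - x3) - y1 mod 47 = 27 * (13 - 31) - 11 = 20

P + Q = (31, 20)


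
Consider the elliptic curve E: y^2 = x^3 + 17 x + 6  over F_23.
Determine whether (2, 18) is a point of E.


Check whether y^2 = x^3 + 17 x + 6 (mod 23) for (x, y) = (2, 18).
LHS: y^2 = 18^2 mod 23 = 2
RHS: x^3 + 17 x + 6 = 2^3 + 17*2 + 6 mod 23 = 2
LHS = RHS

Yes, on the curve


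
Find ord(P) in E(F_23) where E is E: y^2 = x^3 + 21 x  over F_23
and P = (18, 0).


Compute successive multiples of P until we hit O:
  1P = (18, 0)
  2P = O

ord(P) = 2


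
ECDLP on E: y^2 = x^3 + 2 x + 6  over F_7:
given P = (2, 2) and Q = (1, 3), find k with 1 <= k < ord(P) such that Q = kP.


Enumerate multiples of P until we hit Q = (1, 3):
  1P = (2, 2)
  2P = (3, 5)
  3P = (4, 6)
  4P = (5, 6)
  5P = (1, 4)
  6P = (1, 3)
Match found at i = 6.

k = 6


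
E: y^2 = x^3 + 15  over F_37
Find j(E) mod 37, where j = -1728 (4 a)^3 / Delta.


Delta = -16(4 a^3 + 27 b^2) mod 37 = 36
-1728 * (4 a)^3 = -1728 * (4*0)^3 mod 37 = 0
j = 0 * 36^(-1) mod 37 = 0

j = 0 (mod 37)


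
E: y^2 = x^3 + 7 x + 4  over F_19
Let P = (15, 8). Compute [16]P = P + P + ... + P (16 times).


k = 16 = 10000_2 (binary, LSB first: 00001)
Double-and-add from P = (15, 8):
  bit 0 = 0: acc unchanged = O
  bit 1 = 0: acc unchanged = O
  bit 2 = 0: acc unchanged = O
  bit 3 = 0: acc unchanged = O
  bit 4 = 1: acc = O + (11, 14) = (11, 14)

16P = (11, 14)


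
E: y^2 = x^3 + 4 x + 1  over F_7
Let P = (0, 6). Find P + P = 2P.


Doubling: s = (3 x1^2 + a) / (2 y1)
s = (3*0^2 + 4) / (2*6) mod 7 = 5
x3 = s^2 - 2 x1 mod 7 = 5^2 - 2*0 = 4
y3 = s (x1 - x3) - y1 mod 7 = 5 * (0 - 4) - 6 = 2

2P = (4, 2)


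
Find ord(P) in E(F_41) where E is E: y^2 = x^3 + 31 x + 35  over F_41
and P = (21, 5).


Compute successive multiples of P until we hit O:
  1P = (21, 5)
  2P = (15, 12)
  3P = (28, 10)
  4P = (31, 23)
  5P = (7, 12)
  6P = (3, 27)
  7P = (19, 29)
  8P = (22, 7)
  ... (continuing to 19P)
  19P = O

ord(P) = 19


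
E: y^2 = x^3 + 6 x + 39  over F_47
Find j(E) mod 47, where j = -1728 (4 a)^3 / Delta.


Delta = -16(4 a^3 + 27 b^2) mod 47 = 29
-1728 * (4 a)^3 = -1728 * (4*6)^3 mod 47 = 19
j = 19 * 29^(-1) mod 47 = 12

j = 12 (mod 47)


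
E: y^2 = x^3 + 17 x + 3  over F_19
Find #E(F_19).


For each x in F_19, count y with y^2 = x^3 + 17 x + 3 mod 19:
  x = 2: RHS = 7, y in [8, 11]  -> 2 point(s)
  x = 3: RHS = 5, y in [9, 10]  -> 2 point(s)
  x = 5: RHS = 4, y in [2, 17]  -> 2 point(s)
  x = 6: RHS = 17, y in [6, 13]  -> 2 point(s)
  x = 7: RHS = 9, y in [3, 16]  -> 2 point(s)
  x = 8: RHS = 5, y in [9, 10]  -> 2 point(s)
  x = 9: RHS = 11, y in [7, 12]  -> 2 point(s)
  x = 11: RHS = 1, y in [1, 18]  -> 2 point(s)
  x = 12: RHS = 16, y in [4, 15]  -> 2 point(s)
  x = 15: RHS = 4, y in [2, 17]  -> 2 point(s)
  x = 16: RHS = 1, y in [1, 18]  -> 2 point(s)
  x = 18: RHS = 4, y in [2, 17]  -> 2 point(s)
Affine points: 24. Add the point at infinity: total = 25.

#E(F_19) = 25


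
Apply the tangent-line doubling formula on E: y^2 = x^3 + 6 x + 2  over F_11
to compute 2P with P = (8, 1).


Doubling: s = (3 x1^2 + a) / (2 y1)
s = (3*8^2 + 6) / (2*1) mod 11 = 0
x3 = s^2 - 2 x1 mod 11 = 0^2 - 2*8 = 6
y3 = s (x1 - x3) - y1 mod 11 = 0 * (8 - 6) - 1 = 10

2P = (6, 10)


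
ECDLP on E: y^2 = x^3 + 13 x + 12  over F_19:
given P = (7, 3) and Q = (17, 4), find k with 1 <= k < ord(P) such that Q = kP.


Enumerate multiples of P until we hit Q = (17, 4):
  1P = (7, 3)
  2P = (11, 17)
  3P = (18, 6)
  4P = (17, 15)
  5P = (1, 8)
  6P = (8, 1)
  7P = (8, 18)
  8P = (1, 11)
  9P = (17, 4)
Match found at i = 9.

k = 9


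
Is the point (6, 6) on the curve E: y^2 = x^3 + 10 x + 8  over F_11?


Check whether y^2 = x^3 + 10 x + 8 (mod 11) for (x, y) = (6, 6).
LHS: y^2 = 6^2 mod 11 = 3
RHS: x^3 + 10 x + 8 = 6^3 + 10*6 + 8 mod 11 = 9
LHS != RHS

No, not on the curve


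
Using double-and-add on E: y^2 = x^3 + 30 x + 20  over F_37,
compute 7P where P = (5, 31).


k = 7 = 111_2 (binary, LSB first: 111)
Double-and-add from P = (5, 31):
  bit 0 = 1: acc = O + (5, 31) = (5, 31)
  bit 1 = 1: acc = (5, 31) + (18, 18) = (15, 16)
  bit 2 = 1: acc = (15, 16) + (10, 32) = (3, 27)

7P = (3, 27)


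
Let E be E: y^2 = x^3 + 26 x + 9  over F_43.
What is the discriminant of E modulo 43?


4 a^3 + 27 b^2 = 4*26^3 + 27*9^2 = 70304 + 2187 = 72491
Delta = -16 * (72491) = -1159856
Delta mod 43 = 26

Delta = 26 (mod 43)


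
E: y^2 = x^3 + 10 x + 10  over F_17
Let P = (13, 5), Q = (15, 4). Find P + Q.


P != Q, so use the chord formula.
s = (y2 - y1) / (x2 - x1) = (16) / (2) mod 17 = 8
x3 = s^2 - x1 - x2 mod 17 = 8^2 - 13 - 15 = 2
y3 = s (x1 - x3) - y1 mod 17 = 8 * (13 - 2) - 5 = 15

P + Q = (2, 15)


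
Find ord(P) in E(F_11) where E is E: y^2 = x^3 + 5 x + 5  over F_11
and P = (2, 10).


Compute successive multiples of P until we hit O:
  1P = (2, 10)
  2P = (5, 10)
  3P = (4, 1)
  4P = (6, 8)
  5P = (6, 3)
  6P = (4, 10)
  7P = (5, 1)
  8P = (2, 1)
  ... (continuing to 9P)
  9P = O

ord(P) = 9


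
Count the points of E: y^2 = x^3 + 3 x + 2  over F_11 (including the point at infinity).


For each x in F_11, count y with y^2 = x^3 + 3 x + 2 mod 11:
  x = 2: RHS = 5, y in [4, 7]  -> 2 point(s)
  x = 3: RHS = 5, y in [4, 7]  -> 2 point(s)
  x = 4: RHS = 1, y in [1, 10]  -> 2 point(s)
  x = 6: RHS = 5, y in [4, 7]  -> 2 point(s)
  x = 7: RHS = 3, y in [5, 6]  -> 2 point(s)
  x = 10: RHS = 9, y in [3, 8]  -> 2 point(s)
Affine points: 12. Add the point at infinity: total = 13.

#E(F_11) = 13


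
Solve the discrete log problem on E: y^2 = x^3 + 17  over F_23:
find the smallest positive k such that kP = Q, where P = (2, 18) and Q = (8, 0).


Enumerate multiples of P until we hit Q = (8, 0):
  1P = (2, 18)
  2P = (14, 1)
  3P = (13, 11)
  4P = (20, 6)
  5P = (4, 14)
  6P = (21, 20)
  7P = (6, 7)
  8P = (1, 8)
  9P = (5, 21)
  10P = (17, 13)
  11P = (22, 4)
  12P = (8, 0)
Match found at i = 12.

k = 12


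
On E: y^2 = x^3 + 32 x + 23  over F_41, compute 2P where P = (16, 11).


Doubling: s = (3 x1^2 + a) / (2 y1)
s = (3*16^2 + 32) / (2*11) mod 41 = 14
x3 = s^2 - 2 x1 mod 41 = 14^2 - 2*16 = 0
y3 = s (x1 - x3) - y1 mod 41 = 14 * (16 - 0) - 11 = 8

2P = (0, 8)


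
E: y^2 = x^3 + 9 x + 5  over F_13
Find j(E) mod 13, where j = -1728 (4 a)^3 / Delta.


Delta = -16(4 a^3 + 27 b^2) mod 13 = 4
-1728 * (4 a)^3 = -1728 * (4*9)^3 mod 13 = 12
j = 12 * 4^(-1) mod 13 = 3

j = 3 (mod 13)


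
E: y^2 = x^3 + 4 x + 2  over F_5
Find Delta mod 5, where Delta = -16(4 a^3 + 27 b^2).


4 a^3 + 27 b^2 = 4*4^3 + 27*2^2 = 256 + 108 = 364
Delta = -16 * (364) = -5824
Delta mod 5 = 1

Delta = 1 (mod 5)


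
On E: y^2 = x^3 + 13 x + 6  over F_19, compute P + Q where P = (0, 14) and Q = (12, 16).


P != Q, so use the chord formula.
s = (y2 - y1) / (x2 - x1) = (2) / (12) mod 19 = 16
x3 = s^2 - x1 - x2 mod 19 = 16^2 - 0 - 12 = 16
y3 = s (x1 - x3) - y1 mod 19 = 16 * (0 - 16) - 14 = 15

P + Q = (16, 15)


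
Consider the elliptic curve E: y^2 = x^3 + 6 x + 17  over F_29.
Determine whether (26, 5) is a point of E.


Check whether y^2 = x^3 + 6 x + 17 (mod 29) for (x, y) = (26, 5).
LHS: y^2 = 5^2 mod 29 = 25
RHS: x^3 + 6 x + 17 = 26^3 + 6*26 + 17 mod 29 = 1
LHS != RHS

No, not on the curve


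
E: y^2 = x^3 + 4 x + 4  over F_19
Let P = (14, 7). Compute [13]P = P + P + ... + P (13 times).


k = 13 = 1101_2 (binary, LSB first: 1011)
Double-and-add from P = (14, 7):
  bit 0 = 1: acc = O + (14, 7) = (14, 7)
  bit 1 = 0: acc unchanged = (14, 7)
  bit 2 = 1: acc = (14, 7) + (3, 10) = (6, 15)
  bit 3 = 1: acc = (6, 15) + (5, 4) = (15, 0)

13P = (15, 0)


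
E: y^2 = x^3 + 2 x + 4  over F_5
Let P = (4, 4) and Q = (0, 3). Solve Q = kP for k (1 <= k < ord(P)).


Enumerate multiples of P until we hit Q = (0, 3):
  1P = (4, 4)
  2P = (2, 1)
  3P = (0, 2)
  4P = (0, 3)
Match found at i = 4.

k = 4


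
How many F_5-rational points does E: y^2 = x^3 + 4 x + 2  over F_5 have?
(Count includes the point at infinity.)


For each x in F_5, count y with y^2 = x^3 + 4 x + 2 mod 5:
  x = 3: RHS = 1, y in [1, 4]  -> 2 point(s)
Affine points: 2. Add the point at infinity: total = 3.

#E(F_5) = 3


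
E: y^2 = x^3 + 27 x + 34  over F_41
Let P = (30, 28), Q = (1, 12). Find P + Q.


P != Q, so use the chord formula.
s = (y2 - y1) / (x2 - x1) = (25) / (12) mod 41 = 26
x3 = s^2 - x1 - x2 mod 41 = 26^2 - 30 - 1 = 30
y3 = s (x1 - x3) - y1 mod 41 = 26 * (30 - 30) - 28 = 13

P + Q = (30, 13)


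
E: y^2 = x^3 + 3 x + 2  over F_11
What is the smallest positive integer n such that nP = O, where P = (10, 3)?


Compute successive multiples of P until we hit O:
  1P = (10, 3)
  2P = (3, 4)
  3P = (7, 6)
  4P = (6, 4)
  5P = (4, 1)
  6P = (2, 7)
  7P = (2, 4)
  8P = (4, 10)
  ... (continuing to 13P)
  13P = O

ord(P) = 13


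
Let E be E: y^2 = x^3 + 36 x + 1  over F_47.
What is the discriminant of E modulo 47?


4 a^3 + 27 b^2 = 4*36^3 + 27*1^2 = 186624 + 27 = 186651
Delta = -16 * (186651) = -2986416
Delta mod 47 = 11

Delta = 11 (mod 47)


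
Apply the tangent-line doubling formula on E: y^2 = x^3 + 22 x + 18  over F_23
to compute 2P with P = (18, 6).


Doubling: s = (3 x1^2 + a) / (2 y1)
s = (3*18^2 + 22) / (2*6) mod 23 = 10
x3 = s^2 - 2 x1 mod 23 = 10^2 - 2*18 = 18
y3 = s (x1 - x3) - y1 mod 23 = 10 * (18 - 18) - 6 = 17

2P = (18, 17)


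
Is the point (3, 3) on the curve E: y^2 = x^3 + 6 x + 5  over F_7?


Check whether y^2 = x^3 + 6 x + 5 (mod 7) for (x, y) = (3, 3).
LHS: y^2 = 3^2 mod 7 = 2
RHS: x^3 + 6 x + 5 = 3^3 + 6*3 + 5 mod 7 = 1
LHS != RHS

No, not on the curve


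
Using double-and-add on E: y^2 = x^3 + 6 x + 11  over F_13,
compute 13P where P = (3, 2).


k = 13 = 1101_2 (binary, LSB first: 1011)
Double-and-add from P = (3, 2):
  bit 0 = 1: acc = O + (3, 2) = (3, 2)
  bit 1 = 0: acc unchanged = (3, 2)
  bit 2 = 1: acc = (3, 2) + (5, 6) = (9, 12)
  bit 3 = 1: acc = (9, 12) + (12, 2) = (6, 4)

13P = (6, 4)


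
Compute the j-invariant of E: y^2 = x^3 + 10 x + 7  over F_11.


Delta = -16(4 a^3 + 27 b^2) mod 11 = 5
-1728 * (4 a)^3 = -1728 * (4*10)^3 mod 11 = 9
j = 9 * 5^(-1) mod 11 = 4

j = 4 (mod 11)


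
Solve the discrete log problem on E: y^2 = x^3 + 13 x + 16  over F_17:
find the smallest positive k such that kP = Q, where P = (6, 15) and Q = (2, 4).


Enumerate multiples of P until we hit Q = (2, 4):
  1P = (6, 15)
  2P = (1, 8)
  3P = (14, 1)
  4P = (16, 11)
  5P = (4, 8)
  6P = (15, 13)
  7P = (12, 9)
  8P = (0, 13)
  9P = (13, 11)
  10P = (7, 5)
  11P = (2, 13)
  12P = (5, 11)
  13P = (5, 6)
  14P = (2, 4)
Match found at i = 14.

k = 14


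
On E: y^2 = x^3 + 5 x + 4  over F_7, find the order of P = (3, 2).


Compute successive multiples of P until we hit O:
  1P = (3, 2)
  2P = (2, 6)
  3P = (4, 2)
  4P = (0, 5)
  5P = (5, 0)
  6P = (0, 2)
  7P = (4, 5)
  8P = (2, 1)
  ... (continuing to 10P)
  10P = O

ord(P) = 10


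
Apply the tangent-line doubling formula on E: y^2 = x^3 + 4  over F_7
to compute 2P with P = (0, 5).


Doubling: s = (3 x1^2 + a) / (2 y1)
s = (3*0^2 + 0) / (2*5) mod 7 = 0
x3 = s^2 - 2 x1 mod 7 = 0^2 - 2*0 = 0
y3 = s (x1 - x3) - y1 mod 7 = 0 * (0 - 0) - 5 = 2

2P = (0, 2)


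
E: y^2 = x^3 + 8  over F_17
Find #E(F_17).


For each x in F_17, count y with y^2 = x^3 + 0 x + 8 mod 17:
  x = 0: RHS = 8, y in [5, 12]  -> 2 point(s)
  x = 1: RHS = 9, y in [3, 14]  -> 2 point(s)
  x = 2: RHS = 16, y in [4, 13]  -> 2 point(s)
  x = 3: RHS = 1, y in [1, 16]  -> 2 point(s)
  x = 4: RHS = 4, y in [2, 15]  -> 2 point(s)
  x = 11: RHS = 13, y in [8, 9]  -> 2 point(s)
  x = 12: RHS = 2, y in [6, 11]  -> 2 point(s)
  x = 14: RHS = 15, y in [7, 10]  -> 2 point(s)
  x = 15: RHS = 0, y in [0]  -> 1 point(s)
Affine points: 17. Add the point at infinity: total = 18.

#E(F_17) = 18


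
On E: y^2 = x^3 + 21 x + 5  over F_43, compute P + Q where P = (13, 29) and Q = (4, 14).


P != Q, so use the chord formula.
s = (y2 - y1) / (x2 - x1) = (28) / (34) mod 43 = 16
x3 = s^2 - x1 - x2 mod 43 = 16^2 - 13 - 4 = 24
y3 = s (x1 - x3) - y1 mod 43 = 16 * (13 - 24) - 29 = 10

P + Q = (24, 10)


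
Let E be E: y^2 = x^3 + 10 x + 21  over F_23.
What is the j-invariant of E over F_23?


Delta = -16(4 a^3 + 27 b^2) mod 23 = 6
-1728 * (4 a)^3 = -1728 * (4*10)^3 mod 23 = 4
j = 4 * 6^(-1) mod 23 = 16

j = 16 (mod 23)


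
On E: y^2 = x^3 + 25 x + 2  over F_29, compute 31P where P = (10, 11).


k = 31 = 11111_2 (binary, LSB first: 11111)
Double-and-add from P = (10, 11):
  bit 0 = 1: acc = O + (10, 11) = (10, 11)
  bit 1 = 1: acc = (10, 11) + (5, 22) = (20, 11)
  bit 2 = 1: acc = (20, 11) + (28, 18) = (23, 19)
  bit 3 = 1: acc = (23, 19) + (18, 22) = (22, 21)
  bit 4 = 1: acc = (22, 21) + (13, 1) = (24, 10)

31P = (24, 10)


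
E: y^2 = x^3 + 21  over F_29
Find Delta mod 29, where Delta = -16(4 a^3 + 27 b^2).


4 a^3 + 27 b^2 = 4*0^3 + 27*21^2 = 0 + 11907 = 11907
Delta = -16 * (11907) = -190512
Delta mod 29 = 18

Delta = 18 (mod 29)


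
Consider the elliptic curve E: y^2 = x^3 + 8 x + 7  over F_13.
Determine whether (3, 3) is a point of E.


Check whether y^2 = x^3 + 8 x + 7 (mod 13) for (x, y) = (3, 3).
LHS: y^2 = 3^2 mod 13 = 9
RHS: x^3 + 8 x + 7 = 3^3 + 8*3 + 7 mod 13 = 6
LHS != RHS

No, not on the curve


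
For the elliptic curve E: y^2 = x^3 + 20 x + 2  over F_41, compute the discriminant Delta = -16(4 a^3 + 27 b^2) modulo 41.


4 a^3 + 27 b^2 = 4*20^3 + 27*2^2 = 32000 + 108 = 32108
Delta = -16 * (32108) = -513728
Delta mod 41 = 2

Delta = 2 (mod 41)


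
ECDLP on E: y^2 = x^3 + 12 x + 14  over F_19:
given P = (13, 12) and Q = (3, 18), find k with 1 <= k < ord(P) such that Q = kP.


Enumerate multiples of P until we hit Q = (3, 18):
  1P = (13, 12)
  2P = (18, 1)
  3P = (5, 16)
  4P = (6, 13)
  5P = (7, 17)
  6P = (15, 15)
  7P = (17, 1)
  8P = (12, 9)
  9P = (3, 18)
Match found at i = 9.

k = 9


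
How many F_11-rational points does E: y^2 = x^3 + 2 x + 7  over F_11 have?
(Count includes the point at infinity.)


For each x in F_11, count y with y^2 = x^3 + 2 x + 7 mod 11:
  x = 6: RHS = 4, y in [2, 9]  -> 2 point(s)
  x = 7: RHS = 1, y in [1, 10]  -> 2 point(s)
  x = 10: RHS = 4, y in [2, 9]  -> 2 point(s)
Affine points: 6. Add the point at infinity: total = 7.

#E(F_11) = 7


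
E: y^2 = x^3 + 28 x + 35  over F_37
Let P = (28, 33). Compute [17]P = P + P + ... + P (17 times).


k = 17 = 10001_2 (binary, LSB first: 10001)
Double-and-add from P = (28, 33):
  bit 0 = 1: acc = O + (28, 33) = (28, 33)
  bit 1 = 0: acc unchanged = (28, 33)
  bit 2 = 0: acc unchanged = (28, 33)
  bit 3 = 0: acc unchanged = (28, 33)
  bit 4 = 1: acc = (28, 33) + (31, 13) = (6, 30)

17P = (6, 30)


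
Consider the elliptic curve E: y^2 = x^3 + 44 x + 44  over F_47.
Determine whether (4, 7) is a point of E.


Check whether y^2 = x^3 + 44 x + 44 (mod 47) for (x, y) = (4, 7).
LHS: y^2 = 7^2 mod 47 = 2
RHS: x^3 + 44 x + 44 = 4^3 + 44*4 + 44 mod 47 = 2
LHS = RHS

Yes, on the curve


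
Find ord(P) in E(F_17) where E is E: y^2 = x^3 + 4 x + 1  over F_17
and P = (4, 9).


Compute successive multiples of P until we hit O:
  1P = (4, 9)
  2P = (10, 2)
  3P = (2, 0)
  4P = (10, 15)
  5P = (4, 8)
  6P = O

ord(P) = 6


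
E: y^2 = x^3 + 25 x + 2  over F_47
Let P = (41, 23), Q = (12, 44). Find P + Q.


P != Q, so use the chord formula.
s = (y2 - y1) / (x2 - x1) = (21) / (18) mod 47 = 9
x3 = s^2 - x1 - x2 mod 47 = 9^2 - 41 - 12 = 28
y3 = s (x1 - x3) - y1 mod 47 = 9 * (41 - 28) - 23 = 0

P + Q = (28, 0)


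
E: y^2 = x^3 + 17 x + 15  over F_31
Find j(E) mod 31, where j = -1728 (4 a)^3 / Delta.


Delta = -16(4 a^3 + 27 b^2) mod 31 = 17
-1728 * (4 a)^3 = -1728 * (4*17)^3 mod 31 = 23
j = 23 * 17^(-1) mod 31 = 5

j = 5 (mod 31)


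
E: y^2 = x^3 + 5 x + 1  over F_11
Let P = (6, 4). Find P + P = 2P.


Doubling: s = (3 x1^2 + a) / (2 y1)
s = (3*6^2 + 5) / (2*4) mod 11 = 10
x3 = s^2 - 2 x1 mod 11 = 10^2 - 2*6 = 0
y3 = s (x1 - x3) - y1 mod 11 = 10 * (6 - 0) - 4 = 1

2P = (0, 1)


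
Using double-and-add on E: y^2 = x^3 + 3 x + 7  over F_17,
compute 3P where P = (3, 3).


k = 3 = 11_2 (binary, LSB first: 11)
Double-and-add from P = (3, 3):
  bit 0 = 1: acc = O + (3, 3) = (3, 3)
  bit 1 = 1: acc = (3, 3) + (2, 2) = (13, 4)

3P = (13, 4)


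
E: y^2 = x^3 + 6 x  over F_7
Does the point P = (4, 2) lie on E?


Check whether y^2 = x^3 + 6 x + 0 (mod 7) for (x, y) = (4, 2).
LHS: y^2 = 2^2 mod 7 = 4
RHS: x^3 + 6 x + 0 = 4^3 + 6*4 + 0 mod 7 = 4
LHS = RHS

Yes, on the curve


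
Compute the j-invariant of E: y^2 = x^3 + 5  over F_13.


Delta = -16(4 a^3 + 27 b^2) mod 13 = 3
-1728 * (4 a)^3 = -1728 * (4*0)^3 mod 13 = 0
j = 0 * 3^(-1) mod 13 = 0

j = 0 (mod 13)


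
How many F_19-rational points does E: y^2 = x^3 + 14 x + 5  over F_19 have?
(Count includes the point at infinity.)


For each x in F_19, count y with y^2 = x^3 + 14 x + 5 mod 19:
  x = 0: RHS = 5, y in [9, 10]  -> 2 point(s)
  x = 1: RHS = 1, y in [1, 18]  -> 2 point(s)
  x = 3: RHS = 17, y in [6, 13]  -> 2 point(s)
  x = 4: RHS = 11, y in [7, 12]  -> 2 point(s)
  x = 6: RHS = 1, y in [1, 18]  -> 2 point(s)
  x = 7: RHS = 9, y in [3, 16]  -> 2 point(s)
  x = 9: RHS = 5, y in [9, 10]  -> 2 point(s)
  x = 10: RHS = 5, y in [9, 10]  -> 2 point(s)
  x = 12: RHS = 1, y in [1, 18]  -> 2 point(s)
  x = 13: RHS = 9, y in [3, 16]  -> 2 point(s)
  x = 14: RHS = 0, y in [0]  -> 1 point(s)
  x = 17: RHS = 7, y in [8, 11]  -> 2 point(s)
  x = 18: RHS = 9, y in [3, 16]  -> 2 point(s)
Affine points: 25. Add the point at infinity: total = 26.

#E(F_19) = 26


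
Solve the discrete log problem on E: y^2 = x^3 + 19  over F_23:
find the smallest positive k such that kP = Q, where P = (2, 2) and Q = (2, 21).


Enumerate multiples of P until we hit Q = (2, 21):
  1P = (2, 2)
  2P = (5, 12)
  3P = (22, 8)
  4P = (3, 0)
  5P = (22, 15)
  6P = (5, 11)
  7P = (2, 21)
Match found at i = 7.

k = 7


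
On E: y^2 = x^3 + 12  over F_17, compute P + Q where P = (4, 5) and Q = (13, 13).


P != Q, so use the chord formula.
s = (y2 - y1) / (x2 - x1) = (8) / (9) mod 17 = 16
x3 = s^2 - x1 - x2 mod 17 = 16^2 - 4 - 13 = 1
y3 = s (x1 - x3) - y1 mod 17 = 16 * (4 - 1) - 5 = 9

P + Q = (1, 9)


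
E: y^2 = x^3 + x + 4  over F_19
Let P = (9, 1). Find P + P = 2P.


Doubling: s = (3 x1^2 + a) / (2 y1)
s = (3*9^2 + 1) / (2*1) mod 19 = 8
x3 = s^2 - 2 x1 mod 19 = 8^2 - 2*9 = 8
y3 = s (x1 - x3) - y1 mod 19 = 8 * (9 - 8) - 1 = 7

2P = (8, 7)


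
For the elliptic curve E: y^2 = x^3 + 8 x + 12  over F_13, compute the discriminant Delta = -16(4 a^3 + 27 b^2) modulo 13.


4 a^3 + 27 b^2 = 4*8^3 + 27*12^2 = 2048 + 3888 = 5936
Delta = -16 * (5936) = -94976
Delta mod 13 = 2

Delta = 2 (mod 13)


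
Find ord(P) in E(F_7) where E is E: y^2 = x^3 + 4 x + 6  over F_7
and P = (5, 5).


Compute successive multiples of P until we hit O:
  1P = (5, 5)
  2P = (6, 6)
  3P = (4, 3)
  4P = (2, 1)
  5P = (1, 5)
  6P = (1, 2)
  7P = (2, 6)
  8P = (4, 4)
  ... (continuing to 11P)
  11P = O

ord(P) = 11


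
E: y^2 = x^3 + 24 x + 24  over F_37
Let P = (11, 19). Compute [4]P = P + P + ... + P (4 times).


k = 4 = 100_2 (binary, LSB first: 001)
Double-and-add from P = (11, 19):
  bit 0 = 0: acc unchanged = O
  bit 1 = 0: acc unchanged = O
  bit 2 = 1: acc = O + (11, 18) = (11, 18)

4P = (11, 18)


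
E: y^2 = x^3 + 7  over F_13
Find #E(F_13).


For each x in F_13, count y with y^2 = x^3 + 0 x + 7 mod 13:
  x = 7: RHS = 12, y in [5, 8]  -> 2 point(s)
  x = 8: RHS = 12, y in [5, 8]  -> 2 point(s)
  x = 11: RHS = 12, y in [5, 8]  -> 2 point(s)
Affine points: 6. Add the point at infinity: total = 7.

#E(F_13) = 7


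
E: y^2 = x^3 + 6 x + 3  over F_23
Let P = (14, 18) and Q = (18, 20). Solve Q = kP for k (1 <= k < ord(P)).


Enumerate multiples of P until we hit Q = (18, 20):
  1P = (14, 18)
  2P = (20, 21)
  3P = (18, 3)
  4P = (18, 20)
Match found at i = 4.

k = 4


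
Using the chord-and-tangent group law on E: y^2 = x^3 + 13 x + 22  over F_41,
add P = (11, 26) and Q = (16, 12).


P != Q, so use the chord formula.
s = (y2 - y1) / (x2 - x1) = (27) / (5) mod 41 = 30
x3 = s^2 - x1 - x2 mod 41 = 30^2 - 11 - 16 = 12
y3 = s (x1 - x3) - y1 mod 41 = 30 * (11 - 12) - 26 = 26

P + Q = (12, 26)


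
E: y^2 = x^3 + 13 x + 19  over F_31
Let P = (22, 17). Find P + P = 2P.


Doubling: s = (3 x1^2 + a) / (2 y1)
s = (3*22^2 + 13) / (2*17) mod 31 = 13
x3 = s^2 - 2 x1 mod 31 = 13^2 - 2*22 = 1
y3 = s (x1 - x3) - y1 mod 31 = 13 * (22 - 1) - 17 = 8

2P = (1, 8)


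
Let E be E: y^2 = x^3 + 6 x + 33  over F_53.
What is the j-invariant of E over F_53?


Delta = -16(4 a^3 + 27 b^2) mod 53 = 42
-1728 * (4 a)^3 = -1728 * (4*6)^3 mod 53 = 23
j = 23 * 42^(-1) mod 53 = 22

j = 22 (mod 53)


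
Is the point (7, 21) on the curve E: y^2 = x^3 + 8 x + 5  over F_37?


Check whether y^2 = x^3 + 8 x + 5 (mod 37) for (x, y) = (7, 21).
LHS: y^2 = 21^2 mod 37 = 34
RHS: x^3 + 8 x + 5 = 7^3 + 8*7 + 5 mod 37 = 34
LHS = RHS

Yes, on the curve


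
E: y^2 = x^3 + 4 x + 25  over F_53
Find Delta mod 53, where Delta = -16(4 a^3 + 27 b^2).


4 a^3 + 27 b^2 = 4*4^3 + 27*25^2 = 256 + 16875 = 17131
Delta = -16 * (17131) = -274096
Delta mod 53 = 20

Delta = 20 (mod 53)


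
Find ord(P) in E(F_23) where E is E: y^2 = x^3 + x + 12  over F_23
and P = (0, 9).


Compute successive multiples of P until we hit O:
  1P = (0, 9)
  2P = (12, 21)
  3P = (12, 2)
  4P = (0, 14)
  5P = O

ord(P) = 5


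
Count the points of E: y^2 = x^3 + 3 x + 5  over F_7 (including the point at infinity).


For each x in F_7, count y with y^2 = x^3 + 3 x + 5 mod 7:
  x = 1: RHS = 2, y in [3, 4]  -> 2 point(s)
  x = 4: RHS = 4, y in [2, 5]  -> 2 point(s)
  x = 6: RHS = 1, y in [1, 6]  -> 2 point(s)
Affine points: 6. Add the point at infinity: total = 7.

#E(F_7) = 7


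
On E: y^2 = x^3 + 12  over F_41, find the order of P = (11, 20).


Compute successive multiples of P until we hit O:
  1P = (11, 20)
  2P = (14, 3)
  3P = (39, 2)
  4P = (23, 17)
  5P = (25, 4)
  6P = (13, 35)
  7P = (22, 0)
  8P = (13, 6)
  ... (continuing to 14P)
  14P = O

ord(P) = 14


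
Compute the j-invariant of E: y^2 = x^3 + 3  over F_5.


Delta = -16(4 a^3 + 27 b^2) mod 5 = 2
-1728 * (4 a)^3 = -1728 * (4*0)^3 mod 5 = 0
j = 0 * 2^(-1) mod 5 = 0

j = 0 (mod 5)


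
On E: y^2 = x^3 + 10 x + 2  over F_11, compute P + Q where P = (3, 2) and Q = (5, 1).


P != Q, so use the chord formula.
s = (y2 - y1) / (x2 - x1) = (10) / (2) mod 11 = 5
x3 = s^2 - x1 - x2 mod 11 = 5^2 - 3 - 5 = 6
y3 = s (x1 - x3) - y1 mod 11 = 5 * (3 - 6) - 2 = 5

P + Q = (6, 5)


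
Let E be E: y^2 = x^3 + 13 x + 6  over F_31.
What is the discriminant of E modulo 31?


4 a^3 + 27 b^2 = 4*13^3 + 27*6^2 = 8788 + 972 = 9760
Delta = -16 * (9760) = -156160
Delta mod 31 = 18

Delta = 18 (mod 31)


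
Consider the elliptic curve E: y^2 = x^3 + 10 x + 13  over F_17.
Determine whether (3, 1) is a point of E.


Check whether y^2 = x^3 + 10 x + 13 (mod 17) for (x, y) = (3, 1).
LHS: y^2 = 1^2 mod 17 = 1
RHS: x^3 + 10 x + 13 = 3^3 + 10*3 + 13 mod 17 = 2
LHS != RHS

No, not on the curve


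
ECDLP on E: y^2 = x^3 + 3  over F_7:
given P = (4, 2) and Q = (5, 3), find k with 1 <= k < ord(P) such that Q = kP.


Enumerate multiples of P until we hit Q = (5, 3):
  1P = (4, 2)
  2P = (3, 3)
  3P = (1, 2)
  4P = (2, 5)
  5P = (5, 3)
Match found at i = 5.

k = 5


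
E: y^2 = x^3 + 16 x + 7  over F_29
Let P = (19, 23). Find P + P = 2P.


Doubling: s = (3 x1^2 + a) / (2 y1)
s = (3*19^2 + 16) / (2*23) mod 29 = 22
x3 = s^2 - 2 x1 mod 29 = 22^2 - 2*19 = 11
y3 = s (x1 - x3) - y1 mod 29 = 22 * (19 - 11) - 23 = 8

2P = (11, 8)


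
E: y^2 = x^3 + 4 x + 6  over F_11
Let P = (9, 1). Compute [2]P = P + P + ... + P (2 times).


k = 2 = 10_2 (binary, LSB first: 01)
Double-and-add from P = (9, 1):
  bit 0 = 0: acc unchanged = O
  bit 1 = 1: acc = O + (2, 0) = (2, 0)

2P = (2, 0)


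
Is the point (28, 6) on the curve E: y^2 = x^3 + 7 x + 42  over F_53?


Check whether y^2 = x^3 + 7 x + 42 (mod 53) for (x, y) = (28, 6).
LHS: y^2 = 6^2 mod 53 = 36
RHS: x^3 + 7 x + 42 = 28^3 + 7*28 + 42 mod 53 = 36
LHS = RHS

Yes, on the curve


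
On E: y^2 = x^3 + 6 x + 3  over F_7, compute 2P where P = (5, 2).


k = 2 = 10_2 (binary, LSB first: 01)
Double-and-add from P = (5, 2):
  bit 0 = 0: acc unchanged = O
  bit 1 = 1: acc = O + (5, 5) = (5, 5)

2P = (5, 5)


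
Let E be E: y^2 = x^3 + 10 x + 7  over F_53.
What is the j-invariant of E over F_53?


Delta = -16(4 a^3 + 27 b^2) mod 53 = 3
-1728 * (4 a)^3 = -1728 * (4*10)^3 mod 53 = 26
j = 26 * 3^(-1) mod 53 = 44

j = 44 (mod 53)


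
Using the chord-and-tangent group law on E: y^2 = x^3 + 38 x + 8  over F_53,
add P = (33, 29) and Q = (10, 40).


P != Q, so use the chord formula.
s = (y2 - y1) / (x2 - x1) = (11) / (30) mod 53 = 41
x3 = s^2 - x1 - x2 mod 53 = 41^2 - 33 - 10 = 48
y3 = s (x1 - x3) - y1 mod 53 = 41 * (33 - 48) - 29 = 45

P + Q = (48, 45)


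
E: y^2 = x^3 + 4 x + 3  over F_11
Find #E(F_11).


For each x in F_11, count y with y^2 = x^3 + 4 x + 3 mod 11:
  x = 0: RHS = 3, y in [5, 6]  -> 2 point(s)
  x = 3: RHS = 9, y in [3, 8]  -> 2 point(s)
  x = 5: RHS = 5, y in [4, 7]  -> 2 point(s)
  x = 6: RHS = 1, y in [1, 10]  -> 2 point(s)
  x = 7: RHS = 0, y in [0]  -> 1 point(s)
  x = 9: RHS = 9, y in [3, 8]  -> 2 point(s)
  x = 10: RHS = 9, y in [3, 8]  -> 2 point(s)
Affine points: 13. Add the point at infinity: total = 14.

#E(F_11) = 14


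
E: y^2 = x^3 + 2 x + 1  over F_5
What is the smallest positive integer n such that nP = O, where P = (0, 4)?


Compute successive multiples of P until we hit O:
  1P = (0, 4)
  2P = (1, 2)
  3P = (3, 2)
  4P = (3, 3)
  5P = (1, 3)
  6P = (0, 1)
  7P = O

ord(P) = 7


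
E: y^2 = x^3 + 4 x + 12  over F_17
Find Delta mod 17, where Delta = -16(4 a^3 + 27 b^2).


4 a^3 + 27 b^2 = 4*4^3 + 27*12^2 = 256 + 3888 = 4144
Delta = -16 * (4144) = -66304
Delta mod 17 = 13

Delta = 13 (mod 17)


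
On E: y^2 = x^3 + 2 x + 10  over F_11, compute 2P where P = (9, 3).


Doubling: s = (3 x1^2 + a) / (2 y1)
s = (3*9^2 + 2) / (2*3) mod 11 = 6
x3 = s^2 - 2 x1 mod 11 = 6^2 - 2*9 = 7
y3 = s (x1 - x3) - y1 mod 11 = 6 * (9 - 7) - 3 = 9

2P = (7, 9)


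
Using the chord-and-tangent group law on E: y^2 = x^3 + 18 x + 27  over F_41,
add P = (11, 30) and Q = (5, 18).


P != Q, so use the chord formula.
s = (y2 - y1) / (x2 - x1) = (29) / (35) mod 41 = 2
x3 = s^2 - x1 - x2 mod 41 = 2^2 - 11 - 5 = 29
y3 = s (x1 - x3) - y1 mod 41 = 2 * (11 - 29) - 30 = 16

P + Q = (29, 16)


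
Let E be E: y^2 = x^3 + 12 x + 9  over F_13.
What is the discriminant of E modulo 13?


4 a^3 + 27 b^2 = 4*12^3 + 27*9^2 = 6912 + 2187 = 9099
Delta = -16 * (9099) = -145584
Delta mod 13 = 3

Delta = 3 (mod 13)


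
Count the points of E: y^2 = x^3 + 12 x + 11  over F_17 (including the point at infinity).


For each x in F_17, count y with y^2 = x^3 + 12 x + 11 mod 17:
  x = 2: RHS = 9, y in [3, 14]  -> 2 point(s)
  x = 4: RHS = 4, y in [2, 15]  -> 2 point(s)
  x = 5: RHS = 9, y in [3, 14]  -> 2 point(s)
  x = 7: RHS = 13, y in [8, 9]  -> 2 point(s)
  x = 9: RHS = 15, y in [7, 10]  -> 2 point(s)
  x = 10: RHS = 9, y in [3, 14]  -> 2 point(s)
  x = 12: RHS = 13, y in [8, 9]  -> 2 point(s)
  x = 13: RHS = 1, y in [1, 16]  -> 2 point(s)
  x = 14: RHS = 16, y in [4, 13]  -> 2 point(s)
  x = 15: RHS = 13, y in [8, 9]  -> 2 point(s)
  x = 16: RHS = 15, y in [7, 10]  -> 2 point(s)
Affine points: 22. Add the point at infinity: total = 23.

#E(F_17) = 23


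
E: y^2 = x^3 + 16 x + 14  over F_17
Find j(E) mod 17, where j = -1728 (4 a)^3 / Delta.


Delta = -16(4 a^3 + 27 b^2) mod 17 = 1
-1728 * (4 a)^3 = -1728 * (4*16)^3 mod 17 = 7
j = 7 * 1^(-1) mod 17 = 7

j = 7 (mod 17)


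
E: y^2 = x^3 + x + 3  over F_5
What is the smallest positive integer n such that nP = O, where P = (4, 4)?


Compute successive multiples of P until we hit O:
  1P = (4, 4)
  2P = (1, 0)
  3P = (4, 1)
  4P = O

ord(P) = 4


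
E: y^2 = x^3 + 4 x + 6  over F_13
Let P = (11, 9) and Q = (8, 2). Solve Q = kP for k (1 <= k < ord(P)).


Enumerate multiples of P until we hit Q = (8, 2):
  1P = (11, 9)
  2P = (8, 11)
  3P = (6, 5)
  4P = (6, 8)
  5P = (8, 2)
Match found at i = 5.

k = 5


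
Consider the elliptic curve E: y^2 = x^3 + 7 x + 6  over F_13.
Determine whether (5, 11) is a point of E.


Check whether y^2 = x^3 + 7 x + 6 (mod 13) for (x, y) = (5, 11).
LHS: y^2 = 11^2 mod 13 = 4
RHS: x^3 + 7 x + 6 = 5^3 + 7*5 + 6 mod 13 = 10
LHS != RHS

No, not on the curve


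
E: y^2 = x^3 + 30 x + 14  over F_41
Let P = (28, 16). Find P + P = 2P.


Doubling: s = (3 x1^2 + a) / (2 y1)
s = (3*28^2 + 30) / (2*16) mod 41 = 36
x3 = s^2 - 2 x1 mod 41 = 36^2 - 2*28 = 10
y3 = s (x1 - x3) - y1 mod 41 = 36 * (28 - 10) - 16 = 17

2P = (10, 17)


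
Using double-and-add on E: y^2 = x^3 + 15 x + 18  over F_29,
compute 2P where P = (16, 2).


k = 2 = 10_2 (binary, LSB first: 01)
Double-and-add from P = (16, 2):
  bit 0 = 0: acc unchanged = O
  bit 1 = 1: acc = O + (26, 27) = (26, 27)

2P = (26, 27)


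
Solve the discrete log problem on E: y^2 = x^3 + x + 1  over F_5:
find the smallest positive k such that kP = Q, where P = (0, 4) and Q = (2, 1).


Enumerate multiples of P until we hit Q = (2, 1):
  1P = (0, 4)
  2P = (4, 3)
  3P = (2, 4)
  4P = (3, 1)
  5P = (3, 4)
  6P = (2, 1)
Match found at i = 6.

k = 6


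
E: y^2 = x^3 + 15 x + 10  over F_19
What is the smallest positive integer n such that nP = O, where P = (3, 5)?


Compute successive multiples of P until we hit O:
  1P = (3, 5)
  2P = (1, 11)
  3P = (5, 1)
  4P = (15, 0)
  5P = (5, 18)
  6P = (1, 8)
  7P = (3, 14)
  8P = O

ord(P) = 8


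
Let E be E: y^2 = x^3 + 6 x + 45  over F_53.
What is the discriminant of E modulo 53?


4 a^3 + 27 b^2 = 4*6^3 + 27*45^2 = 864 + 54675 = 55539
Delta = -16 * (55539) = -888624
Delta mod 53 = 27

Delta = 27 (mod 53)


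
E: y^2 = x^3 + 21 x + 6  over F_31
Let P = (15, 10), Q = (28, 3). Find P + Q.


P != Q, so use the chord formula.
s = (y2 - y1) / (x2 - x1) = (24) / (13) mod 31 = 9
x3 = s^2 - x1 - x2 mod 31 = 9^2 - 15 - 28 = 7
y3 = s (x1 - x3) - y1 mod 31 = 9 * (15 - 7) - 10 = 0

P + Q = (7, 0)


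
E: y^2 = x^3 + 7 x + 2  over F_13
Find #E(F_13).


For each x in F_13, count y with y^2 = x^3 + 7 x + 2 mod 13:
  x = 1: RHS = 10, y in [6, 7]  -> 2 point(s)
  x = 4: RHS = 3, y in [4, 9]  -> 2 point(s)
  x = 6: RHS = 0, y in [0]  -> 1 point(s)
  x = 7: RHS = 4, y in [2, 11]  -> 2 point(s)
  x = 9: RHS = 1, y in [1, 12]  -> 2 point(s)
Affine points: 9. Add the point at infinity: total = 10.

#E(F_13) = 10


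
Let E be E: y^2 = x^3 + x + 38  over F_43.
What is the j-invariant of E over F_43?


Delta = -16(4 a^3 + 27 b^2) mod 43 = 15
-1728 * (4 a)^3 = -1728 * (4*1)^3 mod 43 = 4
j = 4 * 15^(-1) mod 43 = 6

j = 6 (mod 43)


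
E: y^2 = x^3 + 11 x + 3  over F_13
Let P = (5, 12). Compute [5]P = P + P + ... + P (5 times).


k = 5 = 101_2 (binary, LSB first: 101)
Double-and-add from P = (5, 12):
  bit 0 = 1: acc = O + (5, 12) = (5, 12)
  bit 1 = 0: acc unchanged = (5, 12)
  bit 2 = 1: acc = (5, 12) + (0, 4) = (9, 5)

5P = (9, 5)


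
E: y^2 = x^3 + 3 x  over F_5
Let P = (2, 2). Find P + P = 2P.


Doubling: s = (3 x1^2 + a) / (2 y1)
s = (3*2^2 + 3) / (2*2) mod 5 = 0
x3 = s^2 - 2 x1 mod 5 = 0^2 - 2*2 = 1
y3 = s (x1 - x3) - y1 mod 5 = 0 * (2 - 1) - 2 = 3

2P = (1, 3)


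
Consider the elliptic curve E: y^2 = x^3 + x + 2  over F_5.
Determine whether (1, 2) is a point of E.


Check whether y^2 = x^3 + 1 x + 2 (mod 5) for (x, y) = (1, 2).
LHS: y^2 = 2^2 mod 5 = 4
RHS: x^3 + 1 x + 2 = 1^3 + 1*1 + 2 mod 5 = 4
LHS = RHS

Yes, on the curve


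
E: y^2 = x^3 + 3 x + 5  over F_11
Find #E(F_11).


For each x in F_11, count y with y^2 = x^3 + 3 x + 5 mod 11:
  x = 0: RHS = 5, y in [4, 7]  -> 2 point(s)
  x = 1: RHS = 9, y in [3, 8]  -> 2 point(s)
  x = 4: RHS = 4, y in [2, 9]  -> 2 point(s)
  x = 10: RHS = 1, y in [1, 10]  -> 2 point(s)
Affine points: 8. Add the point at infinity: total = 9.

#E(F_11) = 9


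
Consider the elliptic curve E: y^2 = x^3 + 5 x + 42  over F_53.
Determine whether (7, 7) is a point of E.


Check whether y^2 = x^3 + 5 x + 42 (mod 53) for (x, y) = (7, 7).
LHS: y^2 = 7^2 mod 53 = 49
RHS: x^3 + 5 x + 42 = 7^3 + 5*7 + 42 mod 53 = 49
LHS = RHS

Yes, on the curve


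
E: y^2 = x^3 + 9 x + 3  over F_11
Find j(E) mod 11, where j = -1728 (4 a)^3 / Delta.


Delta = -16(4 a^3 + 27 b^2) mod 11 = 1
-1728 * (4 a)^3 = -1728 * (4*9)^3 mod 11 = 6
j = 6 * 1^(-1) mod 11 = 6

j = 6 (mod 11)


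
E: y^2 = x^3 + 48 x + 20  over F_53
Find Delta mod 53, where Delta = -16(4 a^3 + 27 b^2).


4 a^3 + 27 b^2 = 4*48^3 + 27*20^2 = 442368 + 10800 = 453168
Delta = -16 * (453168) = -7250688
Delta mod 53 = 30

Delta = 30 (mod 53)


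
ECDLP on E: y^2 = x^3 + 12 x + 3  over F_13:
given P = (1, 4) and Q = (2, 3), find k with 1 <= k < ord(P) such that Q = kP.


Enumerate multiples of P until we hit Q = (2, 3):
  1P = (1, 4)
  2P = (7, 1)
  3P = (2, 3)
Match found at i = 3.

k = 3


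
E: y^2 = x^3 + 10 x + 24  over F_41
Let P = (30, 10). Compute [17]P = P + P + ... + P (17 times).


k = 17 = 10001_2 (binary, LSB first: 10001)
Double-and-add from P = (30, 10):
  bit 0 = 1: acc = O + (30, 10) = (30, 10)
  bit 1 = 0: acc unchanged = (30, 10)
  bit 2 = 0: acc unchanged = (30, 10)
  bit 3 = 0: acc unchanged = (30, 10)
  bit 4 = 1: acc = (30, 10) + (31, 20) = (39, 23)

17P = (39, 23)


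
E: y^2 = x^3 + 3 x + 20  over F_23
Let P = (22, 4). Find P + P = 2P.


Doubling: s = (3 x1^2 + a) / (2 y1)
s = (3*22^2 + 3) / (2*4) mod 23 = 18
x3 = s^2 - 2 x1 mod 23 = 18^2 - 2*22 = 4
y3 = s (x1 - x3) - y1 mod 23 = 18 * (22 - 4) - 4 = 21

2P = (4, 21)


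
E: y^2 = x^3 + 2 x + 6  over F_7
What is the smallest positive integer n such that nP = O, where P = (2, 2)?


Compute successive multiples of P until we hit O:
  1P = (2, 2)
  2P = (3, 5)
  3P = (4, 6)
  4P = (5, 6)
  5P = (1, 4)
  6P = (1, 3)
  7P = (5, 1)
  8P = (4, 1)
  ... (continuing to 11P)
  11P = O

ord(P) = 11


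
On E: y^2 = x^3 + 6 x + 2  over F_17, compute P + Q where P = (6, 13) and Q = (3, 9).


P != Q, so use the chord formula.
s = (y2 - y1) / (x2 - x1) = (13) / (14) mod 17 = 7
x3 = s^2 - x1 - x2 mod 17 = 7^2 - 6 - 3 = 6
y3 = s (x1 - x3) - y1 mod 17 = 7 * (6 - 6) - 13 = 4

P + Q = (6, 4)


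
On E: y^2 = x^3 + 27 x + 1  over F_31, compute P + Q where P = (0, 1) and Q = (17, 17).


P != Q, so use the chord formula.
s = (y2 - y1) / (x2 - x1) = (16) / (17) mod 31 = 21
x3 = s^2 - x1 - x2 mod 31 = 21^2 - 0 - 17 = 21
y3 = s (x1 - x3) - y1 mod 31 = 21 * (0 - 21) - 1 = 23

P + Q = (21, 23)


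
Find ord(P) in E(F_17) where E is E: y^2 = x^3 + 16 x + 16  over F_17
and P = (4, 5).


Compute successive multiples of P until we hit O:
  1P = (4, 5)
  2P = (1, 4)
  3P = (14, 3)
  4P = (14, 14)
  5P = (1, 13)
  6P = (4, 12)
  7P = O

ord(P) = 7


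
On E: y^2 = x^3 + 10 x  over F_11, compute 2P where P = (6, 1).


Doubling: s = (3 x1^2 + a) / (2 y1)
s = (3*6^2 + 10) / (2*1) mod 11 = 4
x3 = s^2 - 2 x1 mod 11 = 4^2 - 2*6 = 4
y3 = s (x1 - x3) - y1 mod 11 = 4 * (6 - 4) - 1 = 7

2P = (4, 7)
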